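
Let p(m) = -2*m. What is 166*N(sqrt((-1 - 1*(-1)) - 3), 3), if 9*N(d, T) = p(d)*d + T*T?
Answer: 830/3 ≈ 276.67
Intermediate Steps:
N(d, T) = -2*d**2/9 + T**2/9 (N(d, T) = ((-2*d)*d + T*T)/9 = (-2*d**2 + T**2)/9 = (T**2 - 2*d**2)/9 = -2*d**2/9 + T**2/9)
166*N(sqrt((-1 - 1*(-1)) - 3), 3) = 166*(-(-8/9 + 2/9) + (1/9)*3**2) = 166*(-2*(sqrt((-1 + 1) - 3))**2/9 + (1/9)*9) = 166*(-2*(sqrt(0 - 3))**2/9 + 1) = 166*(-2*(sqrt(-3))**2/9 + 1) = 166*(-2*(I*sqrt(3))**2/9 + 1) = 166*(-2/9*(-3) + 1) = 166*(2/3 + 1) = 166*(5/3) = 830/3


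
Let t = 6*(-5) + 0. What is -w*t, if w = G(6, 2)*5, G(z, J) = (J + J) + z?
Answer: 1500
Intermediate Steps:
G(z, J) = z + 2*J (G(z, J) = 2*J + z = z + 2*J)
w = 50 (w = (6 + 2*2)*5 = (6 + 4)*5 = 10*5 = 50)
t = -30 (t = -30 + 0 = -30)
-w*t = -50*(-30) = -1*(-1500) = 1500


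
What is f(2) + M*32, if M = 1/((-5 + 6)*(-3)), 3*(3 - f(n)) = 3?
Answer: -26/3 ≈ -8.6667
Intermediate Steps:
f(n) = 2 (f(n) = 3 - ⅓*3 = 3 - 1 = 2)
M = -⅓ (M = 1/(1*(-3)) = 1/(-3) = -⅓ ≈ -0.33333)
f(2) + M*32 = 2 - ⅓*32 = 2 - 32/3 = -26/3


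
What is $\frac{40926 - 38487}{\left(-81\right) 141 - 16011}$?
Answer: $- \frac{271}{3048} \approx -0.088911$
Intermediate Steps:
$\frac{40926 - 38487}{\left(-81\right) 141 - 16011} = \frac{2439}{-11421 - 16011} = \frac{2439}{-27432} = 2439 \left(- \frac{1}{27432}\right) = - \frac{271}{3048}$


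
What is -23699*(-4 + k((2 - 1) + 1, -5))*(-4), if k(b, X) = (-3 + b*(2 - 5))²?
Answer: 7299292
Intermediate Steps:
k(b, X) = (-3 - 3*b)² (k(b, X) = (-3 + b*(-3))² = (-3 - 3*b)²)
-23699*(-4 + k((2 - 1) + 1, -5))*(-4) = -23699*(-4 + 9*(1 + ((2 - 1) + 1))²)*(-4) = -23699*(-4 + 9*(1 + (1 + 1))²)*(-4) = -23699*(-4 + 9*(1 + 2)²)*(-4) = -23699*(-4 + 9*3²)*(-4) = -23699*(-4 + 9*9)*(-4) = -23699*(-4 + 81)*(-4) = -1824823*(-4) = -23699*(-308) = 7299292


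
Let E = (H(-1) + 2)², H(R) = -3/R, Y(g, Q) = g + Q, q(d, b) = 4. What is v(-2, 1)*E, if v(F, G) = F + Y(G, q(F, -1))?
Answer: 75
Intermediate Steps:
Y(g, Q) = Q + g
v(F, G) = 4 + F + G (v(F, G) = F + (4 + G) = 4 + F + G)
E = 25 (E = (-3/(-1) + 2)² = (-3*(-1) + 2)² = (3 + 2)² = 5² = 25)
v(-2, 1)*E = (4 - 2 + 1)*25 = 3*25 = 75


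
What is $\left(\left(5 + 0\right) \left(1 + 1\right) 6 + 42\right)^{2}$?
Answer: $10404$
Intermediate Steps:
$\left(\left(5 + 0\right) \left(1 + 1\right) 6 + 42\right)^{2} = \left(5 \cdot 2 \cdot 6 + 42\right)^{2} = \left(5 \cdot 12 + 42\right)^{2} = \left(60 + 42\right)^{2} = 102^{2} = 10404$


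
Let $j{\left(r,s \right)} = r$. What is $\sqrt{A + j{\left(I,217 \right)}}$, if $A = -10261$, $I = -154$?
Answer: $i \sqrt{10415} \approx 102.05 i$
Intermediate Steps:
$\sqrt{A + j{\left(I,217 \right)}} = \sqrt{-10261 - 154} = \sqrt{-10415} = i \sqrt{10415}$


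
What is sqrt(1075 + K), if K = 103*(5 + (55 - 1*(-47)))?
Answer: 24*sqrt(21) ≈ 109.98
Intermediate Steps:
K = 11021 (K = 103*(5 + (55 + 47)) = 103*(5 + 102) = 103*107 = 11021)
sqrt(1075 + K) = sqrt(1075 + 11021) = sqrt(12096) = 24*sqrt(21)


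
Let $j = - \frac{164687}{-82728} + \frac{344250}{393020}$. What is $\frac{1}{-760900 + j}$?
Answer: $- \frac{1625687928}{1236981284195263} \approx -1.3142 \cdot 10^{-6}$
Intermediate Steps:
$j = \frac{4660219937}{1625687928}$ ($j = \left(-164687\right) \left(- \frac{1}{82728}\right) + 344250 \cdot \frac{1}{393020} = \frac{164687}{82728} + \frac{34425}{39302} = \frac{4660219937}{1625687928} \approx 2.8666$)
$\frac{1}{-760900 + j} = \frac{1}{-760900 + \frac{4660219937}{1625687928}} = \frac{1}{- \frac{1236981284195263}{1625687928}} = - \frac{1625687928}{1236981284195263}$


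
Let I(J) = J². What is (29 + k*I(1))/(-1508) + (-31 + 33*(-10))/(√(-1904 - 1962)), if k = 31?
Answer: -15/377 + 361*I*√3866/3866 ≈ -0.039788 + 5.806*I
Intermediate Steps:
(29 + k*I(1))/(-1508) + (-31 + 33*(-10))/(√(-1904 - 1962)) = (29 + 31*1²)/(-1508) + (-31 + 33*(-10))/(√(-1904 - 1962)) = (29 + 31*1)*(-1/1508) + (-31 - 330)/(√(-3866)) = (29 + 31)*(-1/1508) - 361*(-I*√3866/3866) = 60*(-1/1508) - (-361)*I*√3866/3866 = -15/377 + 361*I*√3866/3866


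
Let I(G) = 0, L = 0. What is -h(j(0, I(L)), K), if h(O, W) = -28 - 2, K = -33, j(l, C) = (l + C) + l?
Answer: 30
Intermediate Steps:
j(l, C) = C + 2*l (j(l, C) = (C + l) + l = C + 2*l)
h(O, W) = -30
-h(j(0, I(L)), K) = -1*(-30) = 30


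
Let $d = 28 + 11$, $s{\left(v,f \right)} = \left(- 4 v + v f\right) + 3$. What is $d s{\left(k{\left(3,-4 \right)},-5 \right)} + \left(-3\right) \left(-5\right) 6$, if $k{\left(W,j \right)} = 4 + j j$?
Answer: $-6813$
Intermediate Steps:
$k{\left(W,j \right)} = 4 + j^{2}$
$s{\left(v,f \right)} = 3 - 4 v + f v$ ($s{\left(v,f \right)} = \left(- 4 v + f v\right) + 3 = 3 - 4 v + f v$)
$d = 39$
$d s{\left(k{\left(3,-4 \right)},-5 \right)} + \left(-3\right) \left(-5\right) 6 = 39 \left(3 - 4 \left(4 + \left(-4\right)^{2}\right) - 5 \left(4 + \left(-4\right)^{2}\right)\right) + \left(-3\right) \left(-5\right) 6 = 39 \left(3 - 4 \left(4 + 16\right) - 5 \left(4 + 16\right)\right) + 15 \cdot 6 = 39 \left(3 - 80 - 100\right) + 90 = 39 \left(-177\right) + 90 = -6903 + 90 = -6813$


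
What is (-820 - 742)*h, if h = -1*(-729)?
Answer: -1138698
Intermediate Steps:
h = 729
(-820 - 742)*h = (-820 - 742)*729 = -1562*729 = -1138698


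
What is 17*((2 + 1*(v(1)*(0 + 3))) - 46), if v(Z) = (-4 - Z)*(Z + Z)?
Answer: -1258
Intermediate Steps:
v(Z) = 2*Z*(-4 - Z) (v(Z) = (-4 - Z)*(2*Z) = 2*Z*(-4 - Z))
17*((2 + 1*(v(1)*(0 + 3))) - 46) = 17*((2 + 1*((-2*1*(4 + 1))*(0 + 3))) - 46) = 17*((2 + 1*(-2*1*5*3)) - 46) = 17*((2 + 1*(-10*3)) - 46) = 17*((2 + 1*(-30)) - 46) = 17*((2 - 30) - 46) = 17*(-28 - 46) = 17*(-74) = -1258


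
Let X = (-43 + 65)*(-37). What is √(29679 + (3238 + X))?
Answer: 3*√3567 ≈ 179.17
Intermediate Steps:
X = -814 (X = 22*(-37) = -814)
√(29679 + (3238 + X)) = √(29679 + (3238 - 814)) = √(29679 + 2424) = √32103 = 3*√3567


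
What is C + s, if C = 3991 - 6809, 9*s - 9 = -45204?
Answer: -23519/3 ≈ -7839.7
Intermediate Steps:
s = -15065/3 (s = 1 + (⅑)*(-45204) = 1 - 15068/3 = -15065/3 ≈ -5021.7)
C = -2818
C + s = -2818 - 15065/3 = -23519/3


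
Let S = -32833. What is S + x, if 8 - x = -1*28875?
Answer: -3950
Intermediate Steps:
x = 28883 (x = 8 - (-1)*28875 = 8 - 1*(-28875) = 8 + 28875 = 28883)
S + x = -32833 + 28883 = -3950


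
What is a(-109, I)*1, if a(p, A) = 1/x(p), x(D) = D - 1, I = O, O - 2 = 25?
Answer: -1/110 ≈ -0.0090909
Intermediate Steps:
O = 27 (O = 2 + 25 = 27)
I = 27
x(D) = -1 + D
a(p, A) = 1/(-1 + p)
a(-109, I)*1 = 1/(-1 - 109) = 1/(-110) = -1/110*1 = -1/110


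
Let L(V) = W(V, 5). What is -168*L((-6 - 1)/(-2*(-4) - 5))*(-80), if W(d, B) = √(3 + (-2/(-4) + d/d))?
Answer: 20160*√2 ≈ 28511.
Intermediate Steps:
W(d, B) = 3*√2/2 (W(d, B) = √(3 + (-2*(-¼) + 1)) = √(3 + (½ + 1)) = √(3 + 3/2) = √(9/2) = 3*√2/2)
L(V) = 3*√2/2
-168*L((-6 - 1)/(-2*(-4) - 5))*(-80) = -252*√2*(-80) = 20160*√2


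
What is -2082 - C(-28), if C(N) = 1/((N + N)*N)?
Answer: -3264577/1568 ≈ -2082.0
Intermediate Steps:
C(N) = 1/(2*N²) (C(N) = 1/(((2*N))*N) = (1/(2*N))/N = 1/(2*N²))
-2082 - C(-28) = -2082 - 1/(2*(-28)²) = -2082 - 1/(2*784) = -2082 - 1*1/1568 = -2082 - 1/1568 = -3264577/1568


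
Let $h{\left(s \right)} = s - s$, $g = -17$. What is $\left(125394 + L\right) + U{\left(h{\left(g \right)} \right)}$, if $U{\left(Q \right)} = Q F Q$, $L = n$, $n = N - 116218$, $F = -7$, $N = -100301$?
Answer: $-91125$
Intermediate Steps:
$h{\left(s \right)} = 0$
$n = -216519$ ($n = -100301 - 116218 = -216519$)
$L = -216519$
$U{\left(Q \right)} = - 7 Q^{2}$ ($U{\left(Q \right)} = Q \left(-7\right) Q = - 7 Q Q = - 7 Q^{2}$)
$\left(125394 + L\right) + U{\left(h{\left(g \right)} \right)} = \left(125394 - 216519\right) - 7 \cdot 0^{2} = -91125 - 0 = -91125 + 0 = -91125$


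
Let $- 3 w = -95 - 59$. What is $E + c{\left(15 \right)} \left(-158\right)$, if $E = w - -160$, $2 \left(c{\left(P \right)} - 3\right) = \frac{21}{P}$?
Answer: $- \frac{5599}{15} \approx -373.27$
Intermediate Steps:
$c{\left(P \right)} = 3 + \frac{21}{2 P}$ ($c{\left(P \right)} = 3 + \frac{21 \frac{1}{P}}{2} = 3 + \frac{21}{2 P}$)
$w = \frac{154}{3}$ ($w = - \frac{-95 - 59}{3} = \left(- \frac{1}{3}\right) \left(-154\right) = \frac{154}{3} \approx 51.333$)
$E = \frac{634}{3}$ ($E = \frac{154}{3} - -160 = \frac{154}{3} + 160 = \frac{634}{3} \approx 211.33$)
$E + c{\left(15 \right)} \left(-158\right) = \frac{634}{3} + \left(3 + \frac{21}{2 \cdot 15}\right) \left(-158\right) = \frac{634}{3} + \left(3 + \frac{21}{2} \cdot \frac{1}{15}\right) \left(-158\right) = \frac{634}{3} + \left(3 + \frac{7}{10}\right) \left(-158\right) = \frac{634}{3} + \frac{37}{10} \left(-158\right) = \frac{634}{3} - \frac{2923}{5} = - \frac{5599}{15}$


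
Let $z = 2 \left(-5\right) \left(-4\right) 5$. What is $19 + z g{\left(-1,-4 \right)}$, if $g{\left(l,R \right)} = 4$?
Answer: $819$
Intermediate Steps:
$z = 200$ ($z = \left(-10\right) \left(-4\right) 5 = 40 \cdot 5 = 200$)
$19 + z g{\left(-1,-4 \right)} = 19 + 200 \cdot 4 = 19 + 800 = 819$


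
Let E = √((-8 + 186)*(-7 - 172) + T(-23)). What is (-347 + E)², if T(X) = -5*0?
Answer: (347 - I*√31862)² ≈ 88547.0 - 1.2388e+5*I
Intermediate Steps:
T(X) = 0
E = I*√31862 (E = √((-8 + 186)*(-7 - 172) + 0) = √(178*(-179) + 0) = √(-31862 + 0) = √(-31862) = I*√31862 ≈ 178.5*I)
(-347 + E)² = (-347 + I*√31862)²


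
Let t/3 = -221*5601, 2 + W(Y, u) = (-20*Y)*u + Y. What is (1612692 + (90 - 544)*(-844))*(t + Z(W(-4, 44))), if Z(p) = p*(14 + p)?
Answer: 17331976005372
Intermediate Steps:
W(Y, u) = -2 + Y - 20*Y*u (W(Y, u) = -2 + ((-20*Y)*u + Y) = -2 + (-20*Y*u + Y) = -2 + (Y - 20*Y*u) = -2 + Y - 20*Y*u)
t = -3713463 (t = 3*(-221*5601) = 3*(-1237821) = -3713463)
(1612692 + (90 - 544)*(-844))*(t + Z(W(-4, 44))) = (1612692 + (90 - 544)*(-844))*(-3713463 + (-2 - 4 - 20*(-4)*44)*(14 + (-2 - 4 - 20*(-4)*44))) = (1612692 - 454*(-844))*(-3713463 + (-2 - 4 + 3520)*(14 + (-2 - 4 + 3520))) = (1612692 + 383176)*(-3713463 + 3514*(14 + 3514)) = 1995868*(-3713463 + 3514*3528) = 1995868*(-3713463 + 12397392) = 1995868*8683929 = 17331976005372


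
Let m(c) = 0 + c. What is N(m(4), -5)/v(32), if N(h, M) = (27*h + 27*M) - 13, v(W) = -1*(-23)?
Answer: -40/23 ≈ -1.7391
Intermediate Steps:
m(c) = c
v(W) = 23
N(h, M) = -13 + 27*M + 27*h (N(h, M) = (27*M + 27*h) - 13 = -13 + 27*M + 27*h)
N(m(4), -5)/v(32) = (-13 + 27*(-5) + 27*4)/23 = (-13 - 135 + 108)*(1/23) = -40*1/23 = -40/23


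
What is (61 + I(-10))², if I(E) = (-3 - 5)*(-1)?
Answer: 4761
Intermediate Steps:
I(E) = 8 (I(E) = -8*(-1) = 8)
(61 + I(-10))² = (61 + 8)² = 69² = 4761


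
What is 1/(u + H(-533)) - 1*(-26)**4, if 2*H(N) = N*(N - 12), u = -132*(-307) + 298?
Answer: -170054021902/372129 ≈ -4.5698e+5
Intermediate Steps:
u = 40822 (u = 40524 + 298 = 40822)
H(N) = N*(-12 + N)/2 (H(N) = (N*(N - 12))/2 = (N*(-12 + N))/2 = N*(-12 + N)/2)
1/(u + H(-533)) - 1*(-26)**4 = 1/(40822 + (1/2)*(-533)*(-12 - 533)) - 1*(-26)**4 = 1/(40822 + (1/2)*(-533)*(-545)) - 1*456976 = 1/(40822 + 290485/2) - 456976 = 1/(372129/2) - 456976 = 2/372129 - 456976 = -170054021902/372129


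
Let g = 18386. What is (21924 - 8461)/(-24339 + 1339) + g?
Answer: 422864537/23000 ≈ 18385.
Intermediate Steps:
(21924 - 8461)/(-24339 + 1339) + g = (21924 - 8461)/(-24339 + 1339) + 18386 = 13463/(-23000) + 18386 = 13463*(-1/23000) + 18386 = -13463/23000 + 18386 = 422864537/23000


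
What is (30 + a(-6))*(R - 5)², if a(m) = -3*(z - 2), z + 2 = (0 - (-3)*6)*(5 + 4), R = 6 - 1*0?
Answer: -444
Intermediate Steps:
R = 6 (R = 6 + 0 = 6)
z = 160 (z = -2 + (0 - (-3)*6)*(5 + 4) = -2 + (0 - 1*(-18))*9 = -2 + (0 + 18)*9 = -2 + 18*9 = -2 + 162 = 160)
a(m) = -474 (a(m) = -3*(160 - 2) = -3*158 = -474)
(30 + a(-6))*(R - 5)² = (30 - 474)*(6 - 5)² = -444*1² = -444*1 = -444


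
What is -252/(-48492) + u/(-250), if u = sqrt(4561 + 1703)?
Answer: 7/1347 - 3*sqrt(174)/125 ≈ -0.31139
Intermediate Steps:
u = 6*sqrt(174) (u = sqrt(6264) = 6*sqrt(174) ≈ 79.145)
-252/(-48492) + u/(-250) = -252/(-48492) + (6*sqrt(174))/(-250) = -252*(-1/48492) + (6*sqrt(174))*(-1/250) = 7/1347 - 3*sqrt(174)/125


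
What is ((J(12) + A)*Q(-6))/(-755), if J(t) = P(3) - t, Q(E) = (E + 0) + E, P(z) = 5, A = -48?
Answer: -132/151 ≈ -0.87417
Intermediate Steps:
Q(E) = 2*E (Q(E) = E + E = 2*E)
J(t) = 5 - t
((J(12) + A)*Q(-6))/(-755) = (((5 - 1*12) - 48)*(2*(-6)))/(-755) = (((5 - 12) - 48)*(-12))*(-1/755) = ((-7 - 48)*(-12))*(-1/755) = -55*(-12)*(-1/755) = 660*(-1/755) = -132/151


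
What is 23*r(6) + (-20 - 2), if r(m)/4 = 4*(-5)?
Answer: -1862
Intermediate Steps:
r(m) = -80 (r(m) = 4*(4*(-5)) = 4*(-20) = -80)
23*r(6) + (-20 - 2) = 23*(-80) + (-20 - 2) = -1840 - 22 = -1862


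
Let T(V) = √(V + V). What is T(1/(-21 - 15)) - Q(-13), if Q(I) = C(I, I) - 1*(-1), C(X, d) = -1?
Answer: I*√2/6 ≈ 0.2357*I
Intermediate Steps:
T(V) = √2*√V (T(V) = √(2*V) = √2*√V)
Q(I) = 0 (Q(I) = -1 - 1*(-1) = -1 + 1 = 0)
T(1/(-21 - 15)) - Q(-13) = √2*√(1/(-21 - 15)) - 1*0 = √2*√(1/(-36)) + 0 = √2*√(-1/36) + 0 = √2*(I/6) + 0 = I*√2/6 + 0 = I*√2/6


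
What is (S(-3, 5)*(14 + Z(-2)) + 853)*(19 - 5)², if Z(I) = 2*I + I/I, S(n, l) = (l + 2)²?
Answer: 272832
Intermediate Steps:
S(n, l) = (2 + l)²
Z(I) = 1 + 2*I (Z(I) = 2*I + 1 = 1 + 2*I)
(S(-3, 5)*(14 + Z(-2)) + 853)*(19 - 5)² = ((2 + 5)²*(14 + (1 + 2*(-2))) + 853)*(19 - 5)² = (7²*(14 + (1 - 4)) + 853)*14² = (49*(14 - 3) + 853)*196 = (49*11 + 853)*196 = (539 + 853)*196 = 1392*196 = 272832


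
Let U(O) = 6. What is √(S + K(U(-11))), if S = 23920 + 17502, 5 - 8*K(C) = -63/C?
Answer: √662783/4 ≈ 203.53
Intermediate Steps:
K(C) = 5/8 + 63/(8*C) (K(C) = 5/8 - (-63)/(8*C) = 5/8 + 63/(8*C))
S = 41422
√(S + K(U(-11))) = √(41422 + (⅛)*(63 + 5*6)/6) = √(41422 + (⅛)*(⅙)*(63 + 30)) = √(41422 + (⅛)*(⅙)*93) = √(41422 + 31/16) = √(662783/16) = √662783/4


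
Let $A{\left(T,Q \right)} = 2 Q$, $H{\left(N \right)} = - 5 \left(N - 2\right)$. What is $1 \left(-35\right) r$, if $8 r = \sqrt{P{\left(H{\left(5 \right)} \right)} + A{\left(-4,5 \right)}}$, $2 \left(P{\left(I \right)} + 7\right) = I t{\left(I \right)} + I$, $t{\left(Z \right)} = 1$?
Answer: $- \frac{35 i \sqrt{3}}{4} \approx - 15.155 i$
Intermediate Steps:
$H{\left(N \right)} = 10 - 5 N$ ($H{\left(N \right)} = - 5 \left(-2 + N\right) = 10 - 5 N$)
$P{\left(I \right)} = -7 + I$ ($P{\left(I \right)} = -7 + \frac{I 1 + I}{2} = -7 + \frac{I + I}{2} = -7 + \frac{2 I}{2} = -7 + I$)
$r = \frac{i \sqrt{3}}{4}$ ($r = \frac{\sqrt{\left(-7 + \left(10 - 25\right)\right) + 2 \cdot 5}}{8} = \frac{\sqrt{\left(-7 + \left(10 - 25\right)\right) + 10}}{8} = \frac{\sqrt{\left(-7 - 15\right) + 10}}{8} = \frac{\sqrt{-22 + 10}}{8} = \frac{\sqrt{-12}}{8} = \frac{2 i \sqrt{3}}{8} = \frac{i \sqrt{3}}{4} \approx 0.43301 i$)
$1 \left(-35\right) r = 1 \left(-35\right) \frac{i \sqrt{3}}{4} = - 35 \frac{i \sqrt{3}}{4} = - \frac{35 i \sqrt{3}}{4}$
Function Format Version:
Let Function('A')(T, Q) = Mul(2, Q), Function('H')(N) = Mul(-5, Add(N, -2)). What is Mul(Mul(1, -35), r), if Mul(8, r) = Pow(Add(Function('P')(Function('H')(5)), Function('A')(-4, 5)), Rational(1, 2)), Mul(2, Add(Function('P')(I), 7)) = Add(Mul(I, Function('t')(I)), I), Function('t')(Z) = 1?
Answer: Mul(Rational(-35, 4), I, Pow(3, Rational(1, 2))) ≈ Mul(-15.155, I)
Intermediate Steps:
Function('H')(N) = Add(10, Mul(-5, N)) (Function('H')(N) = Mul(-5, Add(-2, N)) = Add(10, Mul(-5, N)))
Function('P')(I) = Add(-7, I) (Function('P')(I) = Add(-7, Mul(Rational(1, 2), Add(Mul(I, 1), I))) = Add(-7, Mul(Rational(1, 2), Add(I, I))) = Add(-7, Mul(Rational(1, 2), Mul(2, I))) = Add(-7, I))
r = Mul(Rational(1, 4), I, Pow(3, Rational(1, 2))) (r = Mul(Rational(1, 8), Pow(Add(Add(-7, Add(10, Mul(-5, 5))), Mul(2, 5)), Rational(1, 2))) = Mul(Rational(1, 8), Pow(Add(Add(-7, Add(10, -25)), 10), Rational(1, 2))) = Mul(Rational(1, 8), Pow(Add(Add(-7, -15), 10), Rational(1, 2))) = Mul(Rational(1, 8), Pow(Add(-22, 10), Rational(1, 2))) = Mul(Rational(1, 8), Pow(-12, Rational(1, 2))) = Mul(Rational(1, 8), Mul(2, I, Pow(3, Rational(1, 2)))) = Mul(Rational(1, 4), I, Pow(3, Rational(1, 2))) ≈ Mul(0.43301, I))
Mul(Mul(1, -35), r) = Mul(Mul(1, -35), Mul(Rational(1, 4), I, Pow(3, Rational(1, 2)))) = Mul(-35, Mul(Rational(1, 4), I, Pow(3, Rational(1, 2)))) = Mul(Rational(-35, 4), I, Pow(3, Rational(1, 2)))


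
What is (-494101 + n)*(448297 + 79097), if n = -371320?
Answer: -456417842874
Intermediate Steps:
(-494101 + n)*(448297 + 79097) = (-494101 - 371320)*(448297 + 79097) = -865421*527394 = -456417842874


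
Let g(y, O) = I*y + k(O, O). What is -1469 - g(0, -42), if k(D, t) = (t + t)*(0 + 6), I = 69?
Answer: -965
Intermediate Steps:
k(D, t) = 12*t (k(D, t) = (2*t)*6 = 12*t)
g(y, O) = 12*O + 69*y (g(y, O) = 69*y + 12*O = 12*O + 69*y)
-1469 - g(0, -42) = -1469 - (12*(-42) + 69*0) = -1469 - (-504 + 0) = -1469 - 1*(-504) = -1469 + 504 = -965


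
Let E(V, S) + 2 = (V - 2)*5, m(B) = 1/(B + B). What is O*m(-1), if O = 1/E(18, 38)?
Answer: -1/156 ≈ -0.0064103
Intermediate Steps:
m(B) = 1/(2*B)
E(V, S) = -12 + 5*V (E(V, S) = -2 + (V - 2)*5 = -2 + (-2 + V)*5 = -2 + (-10 + 5*V) = -12 + 5*V)
O = 1/78 (O = 1/(-12 + 5*18) = 1/(-12 + 90) = 1/78 ≈ 0.012821)
O*m(-1) = ((½)/(-1))/78 = ((½)*(-1))/78 = (1/78)*(-½) = -1/156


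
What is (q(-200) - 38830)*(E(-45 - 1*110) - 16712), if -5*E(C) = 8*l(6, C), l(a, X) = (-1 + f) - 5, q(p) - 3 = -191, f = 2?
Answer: 3259095504/5 ≈ 6.5182e+8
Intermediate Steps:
q(p) = -188 (q(p) = 3 - 191 = -188)
l(a, X) = -4 (l(a, X) = (-1 + 2) - 5 = 1 - 5 = -4)
E(C) = 32/5 (E(C) = -8*(-4)/5 = -⅕*(-32) = 32/5)
(q(-200) - 38830)*(E(-45 - 1*110) - 16712) = (-188 - 38830)*(32/5 - 16712) = -39018*(-83528/5) = 3259095504/5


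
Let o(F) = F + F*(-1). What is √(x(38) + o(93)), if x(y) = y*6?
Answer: 2*√57 ≈ 15.100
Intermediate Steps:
o(F) = 0 (o(F) = F - F = 0)
x(y) = 6*y
√(x(38) + o(93)) = √(6*38 + 0) = √(228 + 0) = √228 = 2*√57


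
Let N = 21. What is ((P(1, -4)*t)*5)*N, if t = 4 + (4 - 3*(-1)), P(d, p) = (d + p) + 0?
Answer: -3465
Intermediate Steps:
P(d, p) = d + p
t = 11 (t = 4 + (4 + 3) = 4 + 7 = 11)
((P(1, -4)*t)*5)*N = (((1 - 4)*11)*5)*21 = (-3*11*5)*21 = -33*5*21 = -165*21 = -3465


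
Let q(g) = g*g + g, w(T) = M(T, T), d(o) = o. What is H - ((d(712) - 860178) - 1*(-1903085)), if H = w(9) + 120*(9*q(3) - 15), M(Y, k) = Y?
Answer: -1032450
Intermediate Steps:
w(T) = T
q(g) = g + g² (q(g) = g² + g = g + g²)
H = 11169 (H = 9 + 120*(9*(3*(1 + 3)) - 15) = 9 + 120*(9*(3*4) - 15) = 9 + 120*(9*12 - 15) = 9 + 120*(108 - 15) = 9 + 120*93 = 9 + 11160 = 11169)
H - ((d(712) - 860178) - 1*(-1903085)) = 11169 - ((712 - 860178) - 1*(-1903085)) = 11169 - (-859466 + 1903085) = 11169 - 1*1043619 = 11169 - 1043619 = -1032450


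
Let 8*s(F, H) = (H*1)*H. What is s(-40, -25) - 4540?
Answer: -35695/8 ≈ -4461.9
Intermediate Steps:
s(F, H) = H**2/8 (s(F, H) = ((H*1)*H)/8 = (H*H)/8 = H**2/8)
s(-40, -25) - 4540 = (1/8)*(-25)**2 - 4540 = (1/8)*625 - 4540 = 625/8 - 4540 = -35695/8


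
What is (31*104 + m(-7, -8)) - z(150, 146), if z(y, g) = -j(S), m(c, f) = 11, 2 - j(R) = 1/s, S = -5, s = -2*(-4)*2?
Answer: 51791/16 ≈ 3236.9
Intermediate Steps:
s = 16 (s = 8*2 = 16)
j(R) = 31/16 (j(R) = 2 - 1/16 = 31/16)
z(y, g) = -31/16 (z(y, g) = -1*31/16 = -31/16)
(31*104 + m(-7, -8)) - z(150, 146) = (31*104 + 11) - 1*(-31/16) = (3224 + 11) + 31/16 = 3235 + 31/16 = 51791/16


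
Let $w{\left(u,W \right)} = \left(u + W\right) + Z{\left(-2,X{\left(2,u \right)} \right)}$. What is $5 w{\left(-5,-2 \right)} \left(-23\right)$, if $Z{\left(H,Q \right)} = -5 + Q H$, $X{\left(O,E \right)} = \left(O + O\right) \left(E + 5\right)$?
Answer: $1380$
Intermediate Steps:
$X{\left(O,E \right)} = 2 O \left(5 + E\right)$
$Z{\left(H,Q \right)} = -5 + H Q$
$w{\left(u,W \right)} = -45 + W - 7 u$ ($w{\left(u,W \right)} = \left(u + W\right) - \left(5 + 2 \cdot 2 \cdot 2 \left(5 + u\right)\right) = \left(W + u\right) - \left(5 + 2 \left(20 + 4 u\right)\right) = \left(W + u\right) - \left(45 + 8 u\right) = -45 + W - 7 u$)
$5 w{\left(-5,-2 \right)} \left(-23\right) = 5 \left(-45 - 2 - -35\right) \left(-23\right) = 5 \left(-45 - 2 + 35\right) \left(-23\right) = 5 \left(-12\right) \left(-23\right) = \left(-60\right) \left(-23\right) = 1380$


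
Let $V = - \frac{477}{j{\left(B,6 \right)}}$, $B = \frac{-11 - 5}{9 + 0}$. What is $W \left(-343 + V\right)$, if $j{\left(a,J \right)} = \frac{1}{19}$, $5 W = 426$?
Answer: $- \frac{4006956}{5} \approx -8.0139 \cdot 10^{5}$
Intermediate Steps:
$W = \frac{426}{5}$ ($W = \frac{1}{5} \cdot 426 = \frac{426}{5} \approx 85.2$)
$B = - \frac{16}{9} \approx -1.7778$
$j{\left(a,J \right)} = \frac{1}{19}$
$V = -9063$ ($V = - 477 \frac{1}{\frac{1}{19}} = \left(-477\right) 19 = -9063$)
$W \left(-343 + V\right) = \frac{426 \left(-343 - 9063\right)}{5} = \frac{426}{5} \left(-9406\right) = - \frac{4006956}{5}$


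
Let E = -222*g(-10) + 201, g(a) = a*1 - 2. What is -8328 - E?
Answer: -11193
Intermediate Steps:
g(a) = -2 + a (g(a) = a - 2 = -2 + a)
E = 2865 (E = -222*(-2 - 10) + 201 = -222*(-12) + 201 = 2664 + 201 = 2865)
-8328 - E = -8328 - 1*2865 = -8328 - 2865 = -11193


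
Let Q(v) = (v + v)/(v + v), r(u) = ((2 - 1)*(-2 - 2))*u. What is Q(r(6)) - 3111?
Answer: -3110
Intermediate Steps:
r(u) = -4*u (r(u) = (1*(-4))*u = -4*u)
Q(v) = 1 (Q(v) = (2*v)/((2*v)) = (2*v)*(1/(2*v)) = 1)
Q(r(6)) - 3111 = 1 - 3111 = -3110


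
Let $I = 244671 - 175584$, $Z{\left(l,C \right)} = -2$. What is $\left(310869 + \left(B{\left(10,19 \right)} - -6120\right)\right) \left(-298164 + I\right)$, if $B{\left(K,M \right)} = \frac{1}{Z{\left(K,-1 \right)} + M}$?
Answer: $- \frac{1234453344678}{17} \approx -7.2615 \cdot 10^{10}$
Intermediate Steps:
$I = 69087$
$B{\left(K,M \right)} = \frac{1}{-2 + M}$
$\left(310869 + \left(B{\left(10,19 \right)} - -6120\right)\right) \left(-298164 + I\right) = \left(310869 + \left(\frac{1}{-2 + 19} - -6120\right)\right) \left(-298164 + 69087\right) = \left(310869 + \left(\frac{1}{17} + 6120\right)\right) \left(-229077\right) = \left(310869 + \frac{104041}{17}\right) \left(-229077\right) = \frac{5388814}{17} \left(-229077\right) = - \frac{1234453344678}{17}$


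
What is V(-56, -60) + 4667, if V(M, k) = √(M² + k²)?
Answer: 4667 + 4*√421 ≈ 4749.1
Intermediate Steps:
V(-56, -60) + 4667 = √((-56)² + (-60)²) + 4667 = √(3136 + 3600) + 4667 = √6736 + 4667 = 4*√421 + 4667 = 4667 + 4*√421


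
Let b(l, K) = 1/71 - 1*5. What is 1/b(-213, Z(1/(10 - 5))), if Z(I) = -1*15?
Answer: -71/354 ≈ -0.20056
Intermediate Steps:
Z(I) = -15
b(l, K) = -354/71 (b(l, K) = 1/71 - 5 = -354/71)
1/b(-213, Z(1/(10 - 5))) = 1/(-354/71) = -71/354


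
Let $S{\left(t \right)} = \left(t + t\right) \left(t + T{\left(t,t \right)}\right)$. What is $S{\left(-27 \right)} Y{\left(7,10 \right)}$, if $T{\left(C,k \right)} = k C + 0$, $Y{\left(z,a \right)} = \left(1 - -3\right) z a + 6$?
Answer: $-10841688$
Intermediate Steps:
$Y{\left(z,a \right)} = 6 + 4 a z$ ($Y{\left(z,a \right)} = \left(1 + 3\right) z a + 6 = 4 z a + 6 = 4 a z + 6 = 6 + 4 a z$)
$T{\left(C,k \right)} = C k$ ($T{\left(C,k \right)} = C k + 0 = C k$)
$S{\left(t \right)} = 2 t \left(t + t^{2}\right)$ ($S{\left(t \right)} = \left(t + t\right) \left(t + t t\right) = 2 t \left(t + t^{2}\right)$)
$S{\left(-27 \right)} Y{\left(7,10 \right)} = 2 \left(-27\right)^{2} \left(1 - 27\right) \left(6 + 4 \cdot 10 \cdot 7\right) = 2 \cdot 729 \left(-26\right) \left(6 + 280\right) = \left(-37908\right) 286 = -10841688$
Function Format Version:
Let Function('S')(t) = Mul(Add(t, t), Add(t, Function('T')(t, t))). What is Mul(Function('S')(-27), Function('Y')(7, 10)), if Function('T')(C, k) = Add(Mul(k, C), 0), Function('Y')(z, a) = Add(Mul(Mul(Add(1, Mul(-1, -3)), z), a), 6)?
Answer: -10841688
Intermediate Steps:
Function('Y')(z, a) = Add(6, Mul(4, a, z)) (Function('Y')(z, a) = Add(Mul(Mul(Add(1, 3), z), a), 6) = Add(Mul(Mul(4, z), a), 6) = Add(Mul(4, a, z), 6) = Add(6, Mul(4, a, z)))
Function('T')(C, k) = Mul(C, k) (Function('T')(C, k) = Add(Mul(C, k), 0) = Mul(C, k))
Function('S')(t) = Mul(2, t, Add(t, Pow(t, 2))) (Function('S')(t) = Mul(Add(t, t), Add(t, Mul(t, t))) = Mul(Mul(2, t), Add(t, Pow(t, 2))) = Mul(2, t, Add(t, Pow(t, 2))))
Mul(Function('S')(-27), Function('Y')(7, 10)) = Mul(Mul(2, Pow(-27, 2), Add(1, -27)), Add(6, Mul(4, 10, 7))) = Mul(Mul(2, 729, -26), Add(6, 280)) = Mul(-37908, 286) = -10841688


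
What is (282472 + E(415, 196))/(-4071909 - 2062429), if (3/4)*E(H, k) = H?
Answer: -424538/9201507 ≈ -0.046138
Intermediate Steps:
E(H, k) = 4*H/3
(282472 + E(415, 196))/(-4071909 - 2062429) = (282472 + (4/3)*415)/(-4071909 - 2062429) = (282472 + 1660/3)/(-6134338) = (849076/3)*(-1/6134338) = -424538/9201507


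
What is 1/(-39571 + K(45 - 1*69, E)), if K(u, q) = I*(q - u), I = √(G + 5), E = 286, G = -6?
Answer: -39571/1565960141 - 310*I/1565960141 ≈ -2.5269e-5 - 1.9796e-7*I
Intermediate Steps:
I
K(u, q) = I*(q - u)
1/(-39571 + K(45 - 1*69, E)) = 1/(-39571 + I*(286 - (45 - 1*69))) = 1/(-39571 + I*(286 - (45 - 69))) = 1/(-39571 + I*(286 - 1*(-24))) = 1/(-39571 + I*(286 + 24)) = 1/(-39571 + I*310) = 1/(-39571 + 310*I) = (-39571 - 310*I)/1565960141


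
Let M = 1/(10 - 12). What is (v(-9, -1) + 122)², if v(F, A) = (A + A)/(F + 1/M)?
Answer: 1806336/121 ≈ 14928.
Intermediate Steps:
M = -½ (M = 1/(-2) = -½ ≈ -0.50000)
v(F, A) = 2*A/(-2 + F) (v(F, A) = (A + A)/(F + 1/(-½)) = (2*A)/(F - 2) = (2*A)/(-2 + F) = 2*A/(-2 + F))
(v(-9, -1) + 122)² = (2*(-1)/(-2 - 9) + 122)² = (2*(-1)/(-11) + 122)² = (2*(-1)*(-1/11) + 122)² = (2/11 + 122)² = (1344/11)² = 1806336/121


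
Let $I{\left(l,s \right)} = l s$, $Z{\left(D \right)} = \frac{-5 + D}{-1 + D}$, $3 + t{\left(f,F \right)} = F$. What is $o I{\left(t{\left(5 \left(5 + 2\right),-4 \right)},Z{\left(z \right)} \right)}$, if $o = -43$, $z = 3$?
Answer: $-301$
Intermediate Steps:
$t{\left(f,F \right)} = -3 + F$
$Z{\left(D \right)} = \frac{-5 + D}{-1 + D}$
$o I{\left(t{\left(5 \left(5 + 2\right),-4 \right)},Z{\left(z \right)} \right)} = - 43 \left(-3 - 4\right) \frac{-5 + 3}{-1 + 3} = - 43 \left(- 7 \cdot \frac{1}{2} \left(-2\right)\right) = - 43 \left(\left(-7\right) \left(-1\right)\right) = \left(-43\right) 7 = -301$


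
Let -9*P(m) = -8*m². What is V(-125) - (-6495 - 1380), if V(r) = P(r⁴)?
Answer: 476837158203195875/9 ≈ 5.2982e+16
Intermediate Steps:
P(m) = 8*m²/9 (P(m) = -(-8)*m²/9 = 8*m²/9)
V(r) = 8*r⁸/9 (V(r) = 8*(r⁴)²/9 = 8*r⁸/9)
V(-125) - (-6495 - 1380) = (8/9)*(-125)⁸ - (-6495 - 1380) = (8/9)*59604644775390625 - 1*(-7875) = 476837158203125000/9 + 7875 = 476837158203195875/9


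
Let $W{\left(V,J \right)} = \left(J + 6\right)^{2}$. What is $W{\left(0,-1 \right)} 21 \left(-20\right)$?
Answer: $-10500$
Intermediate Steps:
$W{\left(V,J \right)} = \left(6 + J\right)^{2}$
$W{\left(0,-1 \right)} 21 \left(-20\right) = \left(6 - 1\right)^{2} \cdot 21 \left(-20\right) = 5^{2} \cdot 21 \left(-20\right) = 25 \cdot 21 \left(-20\right) = 525 \left(-20\right) = -10500$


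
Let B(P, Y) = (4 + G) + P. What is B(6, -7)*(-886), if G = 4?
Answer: -12404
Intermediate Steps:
B(P, Y) = 8 + P (B(P, Y) = (4 + 4) + P = 8 + P)
B(6, -7)*(-886) = (8 + 6)*(-886) = 14*(-886) = -12404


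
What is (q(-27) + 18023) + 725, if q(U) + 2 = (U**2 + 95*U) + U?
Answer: 16883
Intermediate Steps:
q(U) = -2 + U**2 + 96*U (q(U) = -2 + ((U**2 + 95*U) + U) = -2 + (U**2 + 96*U) = -2 + U**2 + 96*U)
(q(-27) + 18023) + 725 = ((-2 + (-27)**2 + 96*(-27)) + 18023) + 725 = ((-2 + 729 - 2592) + 18023) + 725 = (-1865 + 18023) + 725 = 16158 + 725 = 16883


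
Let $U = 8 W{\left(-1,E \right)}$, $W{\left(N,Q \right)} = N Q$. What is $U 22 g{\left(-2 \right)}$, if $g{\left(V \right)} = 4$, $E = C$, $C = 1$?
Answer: $-704$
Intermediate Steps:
$E = 1$
$U = -8$ ($U = 8 \left(\left(-1\right) 1\right) = 8 \left(-1\right) = -8$)
$U 22 g{\left(-2 \right)} = \left(-8\right) 22 \cdot 4 = \left(-176\right) 4 = -704$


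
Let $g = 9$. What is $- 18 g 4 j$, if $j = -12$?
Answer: $7776$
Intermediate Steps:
$- 18 g 4 j = \left(-18\right) 9 \cdot 4 \left(-12\right) = \left(-162\right) \left(-48\right) = 7776$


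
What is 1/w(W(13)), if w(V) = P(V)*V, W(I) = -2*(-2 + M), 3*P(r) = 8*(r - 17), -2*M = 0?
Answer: -3/416 ≈ -0.0072115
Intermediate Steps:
M = 0 (M = -1/2*0 = 0)
P(r) = -136/3 + 8*r/3 (P(r) = (8*(r - 17))/3 = (8*(-17 + r))/3 = (-136 + 8*r)/3 = -136/3 + 8*r/3)
W(I) = 4 (W(I) = -2*(-2 + 0) = -2*(-2) = 4)
w(V) = V*(-136/3 + 8*V/3) (w(V) = (-136/3 + 8*V/3)*V = V*(-136/3 + 8*V/3))
1/w(W(13)) = 1/((8/3)*4*(-17 + 4)) = 1/((8/3)*4*(-13)) = 1/(-416/3) = -3/416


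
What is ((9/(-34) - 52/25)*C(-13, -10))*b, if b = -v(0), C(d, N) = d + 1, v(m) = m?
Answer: 0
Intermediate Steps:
C(d, N) = 1 + d
b = 0 (b = -1*0 = 0)
((9/(-34) - 52/25)*C(-13, -10))*b = ((9/(-34) - 52/25)*(1 - 13))*0 = ((9*(-1/34) - 52*1/25)*(-12))*0 = ((-9/34 - 52/25)*(-12))*0 = -1993/850*(-12)*0 = (11958/425)*0 = 0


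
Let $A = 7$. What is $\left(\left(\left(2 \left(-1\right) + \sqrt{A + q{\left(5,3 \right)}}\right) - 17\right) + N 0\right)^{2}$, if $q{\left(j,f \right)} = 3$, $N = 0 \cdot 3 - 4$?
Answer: $\left(19 - \sqrt{10}\right)^{2} \approx 250.83$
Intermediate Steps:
$N = -4$ ($N = 0 - 4 = -4$)
$\left(\left(\left(2 \left(-1\right) + \sqrt{A + q{\left(5,3 \right)}}\right) - 17\right) + N 0\right)^{2} = \left(\left(\left(2 \left(-1\right) + \sqrt{7 + 3}\right) - 17\right) - 0\right)^{2} = \left(\left(\left(-2 + \sqrt{10}\right) - 17\right) + 0\right)^{2} = \left(\left(-19 + \sqrt{10}\right) + 0\right)^{2} = \left(-19 + \sqrt{10}\right)^{2}$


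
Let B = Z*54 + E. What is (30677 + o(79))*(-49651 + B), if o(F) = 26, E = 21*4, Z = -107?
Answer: -1699257535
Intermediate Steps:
E = 84
B = -5694 (B = -107*54 + 84 = -5778 + 84 = -5694)
(30677 + o(79))*(-49651 + B) = (30677 + 26)*(-49651 - 5694) = 30703*(-55345) = -1699257535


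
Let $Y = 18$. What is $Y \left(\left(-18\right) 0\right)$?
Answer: $0$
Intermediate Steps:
$Y \left(\left(-18\right) 0\right) = 18 \left(\left(-18\right) 0\right) = 18 \cdot 0 = 0$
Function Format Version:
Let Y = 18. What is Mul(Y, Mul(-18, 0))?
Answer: 0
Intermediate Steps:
Mul(Y, Mul(-18, 0)) = Mul(18, Mul(-18, 0)) = Mul(18, 0) = 0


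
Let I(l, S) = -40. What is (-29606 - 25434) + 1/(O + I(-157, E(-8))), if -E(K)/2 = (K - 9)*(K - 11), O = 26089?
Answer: -1433736959/26049 ≈ -55040.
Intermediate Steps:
E(K) = -2*(-11 + K)*(-9 + K) (E(K) = -2*(K - 9)*(K - 11) = -2*(-9 + K)*(-11 + K) = -2*(-11 + K)*(-9 + K))
(-29606 - 25434) + 1/(O + I(-157, E(-8))) = (-29606 - 25434) + 1/(26089 - 40) = -55040 + 1/26049 = -1433736959/26049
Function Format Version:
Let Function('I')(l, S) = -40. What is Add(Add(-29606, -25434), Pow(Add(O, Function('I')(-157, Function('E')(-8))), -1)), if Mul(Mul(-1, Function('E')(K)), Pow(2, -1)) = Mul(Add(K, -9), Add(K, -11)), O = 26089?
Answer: Rational(-1433736959, 26049) ≈ -55040.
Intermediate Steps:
Function('E')(K) = Mul(-2, Add(-11, K), Add(-9, K)) (Function('E')(K) = Mul(-2, Mul(Add(K, -9), Add(K, -11))) = Mul(-2, Mul(Add(-9, K), Add(-11, K))) = Mul(-2, Mul(Add(-11, K), Add(-9, K))) = Mul(-2, Add(-11, K), Add(-9, K)))
Add(Add(-29606, -25434), Pow(Add(O, Function('I')(-157, Function('E')(-8))), -1)) = Add(Add(-29606, -25434), Pow(Add(26089, -40), -1)) = Add(-55040, Pow(26049, -1)) = Add(-55040, Rational(1, 26049)) = Rational(-1433736959, 26049)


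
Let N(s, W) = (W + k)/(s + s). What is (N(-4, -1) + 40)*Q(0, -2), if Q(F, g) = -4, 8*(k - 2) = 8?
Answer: -159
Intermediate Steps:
k = 3 (k = 2 + (⅛)*8 = 2 + 1 = 3)
N(s, W) = (3 + W)/(2*s) (N(s, W) = (W + 3)/(s + s) = (3 + W)/((2*s)) = (3 + W)*(1/(2*s)) = (3 + W)/(2*s))
(N(-4, -1) + 40)*Q(0, -2) = ((½)*(3 - 1)/(-4) + 40)*(-4) = ((½)*(-¼)*2 + 40)*(-4) = (-¼ + 40)*(-4) = (159/4)*(-4) = -159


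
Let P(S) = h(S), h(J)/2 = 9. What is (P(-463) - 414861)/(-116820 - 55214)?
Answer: 414843/172034 ≈ 2.4114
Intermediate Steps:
h(J) = 18 (h(J) = 2*9 = 18)
P(S) = 18
(P(-463) - 414861)/(-116820 - 55214) = (18 - 414861)/(-116820 - 55214) = -414843/(-172034) = -414843*(-1/172034) = 414843/172034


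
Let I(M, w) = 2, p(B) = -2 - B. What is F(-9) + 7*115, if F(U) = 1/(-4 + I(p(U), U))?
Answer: 1609/2 ≈ 804.50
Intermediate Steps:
F(U) = -½ (F(U) = 1/(-4 + 2) = 1/(-2) = -½)
F(-9) + 7*115 = -½ + 7*115 = -½ + 805 = 1609/2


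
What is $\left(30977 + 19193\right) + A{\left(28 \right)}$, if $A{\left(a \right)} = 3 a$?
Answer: $50254$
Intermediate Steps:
$\left(30977 + 19193\right) + A{\left(28 \right)} = \left(30977 + 19193\right) + 3 \cdot 28 = 50170 + 84 = 50254$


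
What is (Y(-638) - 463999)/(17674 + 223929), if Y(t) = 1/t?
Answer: -296031363/154142714 ≈ -1.9205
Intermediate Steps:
Y(t) = 1/t
(Y(-638) - 463999)/(17674 + 223929) = (1/(-638) - 463999)/(17674 + 223929) = (-1/638 - 463999)/241603 = -296031363/638*1/241603 = -296031363/154142714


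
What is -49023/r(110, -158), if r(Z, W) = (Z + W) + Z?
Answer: -49023/62 ≈ -790.69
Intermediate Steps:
r(Z, W) = W + 2*Z (r(Z, W) = (W + Z) + Z = W + 2*Z)
-49023/r(110, -158) = -49023/(-158 + 2*110) = -49023/(-158 + 220) = -49023/62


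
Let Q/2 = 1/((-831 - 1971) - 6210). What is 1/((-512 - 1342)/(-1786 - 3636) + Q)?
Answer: 12215766/4174351 ≈ 2.9264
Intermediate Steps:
Q = -1/4506 (Q = 2/((-831 - 1971) - 6210) = 2/(-2802 - 6210) = 2/(-9012) = 2*(-1/9012) = -1/4506 ≈ -0.00022193)
1/((-512 - 1342)/(-1786 - 3636) + Q) = 1/((-512 - 1342)/(-1786 - 3636) - 1/4506) = 1/(-1854/(-5422) - 1/4506) = 1/(-1854*(-1/5422) - 1/4506) = 1/(927/2711 - 1/4506) = 1/(4174351/12215766) = 12215766/4174351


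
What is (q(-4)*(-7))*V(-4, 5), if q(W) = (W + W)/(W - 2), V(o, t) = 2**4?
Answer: -448/3 ≈ -149.33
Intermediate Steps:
V(o, t) = 16
q(W) = 2*W/(-2 + W) (q(W) = (2*W)/(-2 + W) = 2*W/(-2 + W))
(q(-4)*(-7))*V(-4, 5) = ((2*(-4)/(-2 - 4))*(-7))*16 = ((2*(-4)/(-6))*(-7))*16 = ((2*(-4)*(-1/6))*(-7))*16 = ((4/3)*(-7))*16 = -28/3*16 = -448/3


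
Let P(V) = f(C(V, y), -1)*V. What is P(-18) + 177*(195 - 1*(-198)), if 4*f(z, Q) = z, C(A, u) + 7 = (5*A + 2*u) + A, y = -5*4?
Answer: 140517/2 ≈ 70259.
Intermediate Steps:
y = -20
C(A, u) = -7 + 2*u + 6*A (C(A, u) = -7 + ((5*A + 2*u) + A) = -7 + ((2*u + 5*A) + A) = -7 + (2*u + 6*A) = -7 + 2*u + 6*A)
f(z, Q) = z/4
P(V) = V*(-47/4 + 3*V/2) (P(V) = ((-7 + 2*(-20) + 6*V)/4)*V = ((-7 - 40 + 6*V)/4)*V = ((-47 + 6*V)/4)*V = (-47/4 + 3*V/2)*V = V*(-47/4 + 3*V/2))
P(-18) + 177*(195 - 1*(-198)) = (¼)*(-18)*(-47 + 6*(-18)) + 177*(195 - 1*(-198)) = (¼)*(-18)*(-47 - 108) + 177*(195 + 198) = (¼)*(-18)*(-155) + 177*393 = 1395/2 + 69561 = 140517/2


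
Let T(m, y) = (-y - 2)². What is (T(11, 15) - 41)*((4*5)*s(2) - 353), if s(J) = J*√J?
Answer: -87544 + 9920*√2 ≈ -73515.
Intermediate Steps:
s(J) = J^(3/2)
T(m, y) = (-2 - y)²
(T(11, 15) - 41)*((4*5)*s(2) - 353) = ((2 + 15)² - 41)*((4*5)*2^(3/2) - 353) = (17² - 41)*(20*(2*√2) - 353) = (289 - 41)*(40*√2 - 353) = 248*(-353 + 40*√2) = -87544 + 9920*√2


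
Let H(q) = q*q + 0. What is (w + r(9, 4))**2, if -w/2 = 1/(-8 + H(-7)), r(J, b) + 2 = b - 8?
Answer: 61504/1681 ≈ 36.588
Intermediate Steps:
r(J, b) = -10 + b (r(J, b) = -2 + (b - 8) = -2 + (-8 + b) = -10 + b)
H(q) = q**2 (H(q) = q**2 + 0 = q**2)
w = -2/41 (w = -2/(-8 + (-7)**2) = -2/(-8 + 49) = -2/41 ≈ -0.048781)
(w + r(9, 4))**2 = (-2/41 + (-10 + 4))**2 = (-2/41 - 6)**2 = (-248/41)**2 = 61504/1681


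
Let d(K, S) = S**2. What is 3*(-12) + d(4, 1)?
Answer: -35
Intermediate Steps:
3*(-12) + d(4, 1) = 3*(-12) + 1**2 = -36 + 1 = -35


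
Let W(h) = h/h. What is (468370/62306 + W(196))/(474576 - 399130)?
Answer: 132669/1175184619 ≈ 0.00011289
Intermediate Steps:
W(h) = 1
(468370/62306 + W(196))/(474576 - 399130) = (468370/62306 + 1)/(474576 - 399130) = (468370*(1/62306) + 1)/75446 = (234185/31153 + 1)*(1/75446) = (265338/31153)*(1/75446) = 132669/1175184619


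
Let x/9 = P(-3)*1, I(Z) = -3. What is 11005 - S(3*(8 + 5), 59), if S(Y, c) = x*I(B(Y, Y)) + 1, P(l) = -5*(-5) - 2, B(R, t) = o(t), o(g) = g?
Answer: 11625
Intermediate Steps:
B(R, t) = t
P(l) = 23 (P(l) = 25 - 2 = 23)
x = 207 (x = 9*(23*1) = 9*23 = 207)
S(Y, c) = -620 (S(Y, c) = 207*(-3) + 1 = -621 + 1 = -620)
11005 - S(3*(8 + 5), 59) = 11005 - 1*(-620) = 11005 + 620 = 11625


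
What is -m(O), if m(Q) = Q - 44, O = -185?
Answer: 229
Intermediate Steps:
m(Q) = -44 + Q
-m(O) = -(-44 - 185) = -1*(-229) = 229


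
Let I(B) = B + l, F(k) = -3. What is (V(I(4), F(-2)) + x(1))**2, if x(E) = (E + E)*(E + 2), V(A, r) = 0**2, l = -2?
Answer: 36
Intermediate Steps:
I(B) = -2 + B (I(B) = B - 2 = -2 + B)
V(A, r) = 0
x(E) = 2*E*(2 + E) (x(E) = (2*E)*(2 + E) = 2*E*(2 + E))
(V(I(4), F(-2)) + x(1))**2 = (0 + 2*1*(2 + 1))**2 = (0 + 2*1*3)**2 = (0 + 6)**2 = 6**2 = 36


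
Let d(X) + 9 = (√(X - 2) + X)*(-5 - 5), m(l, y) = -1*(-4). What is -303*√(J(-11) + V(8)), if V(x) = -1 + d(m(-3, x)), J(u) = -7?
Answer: -303*I*√(57 + 10*√2) ≈ -2555.7*I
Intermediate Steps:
m(l, y) = 4
d(X) = -9 - 10*X - 10*√(-2 + X) (d(X) = -9 + (√(X - 2) + X)*(-5 - 5) = -9 + (√(-2 + X) + X)*(-10) = -9 + (X + √(-2 + X))*(-10) = -9 + (-10*X - 10*√(-2 + X)) = -9 - 10*X - 10*√(-2 + X))
V(x) = -50 - 10*√2 (V(x) = -1 + (-9 - 10*4 - 10*√(-2 + 4)) = -1 + (-9 - 40 - 10*√2) = -1 + (-49 - 10*√2) = -50 - 10*√2)
-303*√(J(-11) + V(8)) = -303*√(-7 + (-50 - 10*√2)) = -303*√(-57 - 10*√2)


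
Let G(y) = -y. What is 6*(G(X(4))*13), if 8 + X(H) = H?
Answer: 312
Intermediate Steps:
X(H) = -8 + H
6*(G(X(4))*13) = 6*(-(-8 + 4)*13) = 6*(-1*(-4)*13) = 6*(4*13) = 6*52 = 312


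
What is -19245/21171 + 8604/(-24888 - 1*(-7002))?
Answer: -29242853/21036917 ≈ -1.3901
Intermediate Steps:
-19245/21171 + 8604/(-24888 - 1*(-7002)) = -19245*1/21171 + 8604/(-24888 + 7002) = -6415/7057 + 8604/(-17886) = -6415/7057 + 8604*(-1/17886) = -6415/7057 - 1434/2981 = -29242853/21036917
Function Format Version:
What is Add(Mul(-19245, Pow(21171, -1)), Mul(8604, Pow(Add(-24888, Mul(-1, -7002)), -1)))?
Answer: Rational(-29242853, 21036917) ≈ -1.3901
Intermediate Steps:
Add(Mul(-19245, Pow(21171, -1)), Mul(8604, Pow(Add(-24888, Mul(-1, -7002)), -1))) = Add(Mul(-19245, Rational(1, 21171)), Mul(8604, Pow(Add(-24888, 7002), -1))) = Add(Rational(-6415, 7057), Mul(8604, Pow(-17886, -1))) = Add(Rational(-6415, 7057), Mul(8604, Rational(-1, 17886))) = Add(Rational(-6415, 7057), Rational(-1434, 2981)) = Rational(-29242853, 21036917)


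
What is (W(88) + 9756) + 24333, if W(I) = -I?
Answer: 34001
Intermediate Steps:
(W(88) + 9756) + 24333 = (-1*88 + 9756) + 24333 = (-88 + 9756) + 24333 = 9668 + 24333 = 34001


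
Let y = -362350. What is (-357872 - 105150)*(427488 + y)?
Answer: -30160327036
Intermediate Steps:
(-357872 - 105150)*(427488 + y) = (-357872 - 105150)*(427488 - 362350) = -463022*65138 = -30160327036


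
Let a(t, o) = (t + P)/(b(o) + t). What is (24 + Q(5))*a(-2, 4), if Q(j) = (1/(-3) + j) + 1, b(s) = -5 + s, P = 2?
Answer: 0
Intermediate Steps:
a(t, o) = (2 + t)/(-5 + o + t) (a(t, o) = (t + 2)/((-5 + o) + t) = (2 + t)/(-5 + o + t))
Q(j) = ⅔ + j (Q(j) = (-⅓ + j) + 1 = ⅔ + j)
(24 + Q(5))*a(-2, 4) = (24 + (⅔ + 5))*((2 - 2)/(-5 + 4 - 2)) = (24 + 17/3)*(0/(-3)) = 89*(-⅓*0)/3 = (89/3)*0 = 0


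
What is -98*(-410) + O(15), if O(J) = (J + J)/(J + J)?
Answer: 40181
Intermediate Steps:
O(J) = 1 (O(J) = (2*J)/((2*J)) = (2*J)*(1/(2*J)) = 1)
-98*(-410) + O(15) = -98*(-410) + 1 = 40180 + 1 = 40181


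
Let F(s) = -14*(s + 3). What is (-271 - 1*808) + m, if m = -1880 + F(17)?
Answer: -3239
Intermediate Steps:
F(s) = -42 - 14*s (F(s) = -14*(3 + s) = -42 - 14*s)
m = -2160 (m = -1880 + (-42 - 14*17) = -1880 + (-42 - 238) = -1880 - 280 = -2160)
(-271 - 1*808) + m = (-271 - 1*808) - 2160 = (-271 - 808) - 2160 = -1079 - 2160 = -3239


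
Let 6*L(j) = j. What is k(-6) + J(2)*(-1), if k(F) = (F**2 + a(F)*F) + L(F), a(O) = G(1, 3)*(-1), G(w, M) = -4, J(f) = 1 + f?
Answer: 8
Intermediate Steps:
L(j) = j/6
a(O) = 4 (a(O) = -4*(-1) = 4)
k(F) = F**2 + 25*F/6 (k(F) = (F**2 + 4*F) + F/6 = F**2 + 25*F/6)
k(-6) + J(2)*(-1) = (1/6)*(-6)*(25 + 6*(-6)) + (1 + 2)*(-1) = (1/6)*(-6)*(25 - 36) + 3*(-1) = (1/6)*(-6)*(-11) - 3 = 11 - 3 = 8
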